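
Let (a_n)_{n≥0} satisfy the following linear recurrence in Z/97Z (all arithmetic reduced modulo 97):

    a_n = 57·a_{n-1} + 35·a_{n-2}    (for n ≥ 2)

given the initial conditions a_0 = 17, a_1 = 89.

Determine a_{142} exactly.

64

a_2 = 57·89 + 35·17 = 42
a_3 = 57·42 + 35·89 = 77
a_4 = 57·77 + 35·42 = 39
a_5 = 57·39 + 35·77 = 68
a_6 = 57·68 + 35·39 = 3
a_7 = 57·3 + 35·68 = 29
a_8 = 57·29 + 35·3 = 12
a_9 = 57·12 + 35·29 = 50
a_10 = 57·50 + 35·12 = 69
a_11 = 57·69 + 35·50 = 57
a_12 = 57·57 + 35·69 = 38
a_13 = 57·38 + 35·57 = 87
a_14 = 57·87 + 35·38 = 81
a_15 = 57·81 + 35·87 = 96
a_16 = 57·96 + 35·81 = 62
a_17 = 57·62 + 35·96 = 7
a_18 = 57·7 + 35·62 = 47
a_19 = 57·47 + 35·7 = 14
a_20 = 57·14 + 35·47 = 18
a_21 = 57·18 + 35·14 = 61
a_22 = 57·61 + 35·18 = 33
a_23 = 57·33 + 35·61 = 39
a_24 = 57·39 + 35·33 = 80
a_25 = 57·80 + 35·39 = 8
a_26 = 57·8 + 35·80 = 55
a_27 = 57·55 + 35·8 = 20
a_28 = 57·20 + 35·55 = 58
a_29 = 57·58 + 35·20 = 29
a_30 = 57·29 + 35·58 = 94
a_31 = 57·94 + 35·29 = 68
a_32 = 57·68 + 35·94 = 85
a_33 = 57·85 + 35·68 = 47
a_34 = 57·47 + 35·85 = 28
a_35 = 57·28 + 35·47 = 40
a_36 = 57·40 + 35·28 = 59
a_37 = 57·59 + 35·40 = 10
a_38 = 57·10 + 35·59 = 16
a_39 = 57·16 + 35·10 = 1
a_40 = 57·1 + 35·16 = 35
a_41 = 57·35 + 35·1 = 90
a_42 = 57·90 + 35·35 = 50
a_43 = 57·50 + 35·90 = 83
a_44 = 57·83 + 35·50 = 79
a_45 = 57·79 + 35·83 = 36
a_46 = 57·36 + 35·79 = 64
a_47 = 57·64 + 35·36 = 58
a_48 = 57·58 + 35·64 = 17
a_49 = 57·17 + 35·58 = 89
(a_48, a_49) = (17, 89) = (a_0, a_1), so the sequence has period 48.
142 ≡ 46 (mod 48), hence a_142 = a_46 = 64.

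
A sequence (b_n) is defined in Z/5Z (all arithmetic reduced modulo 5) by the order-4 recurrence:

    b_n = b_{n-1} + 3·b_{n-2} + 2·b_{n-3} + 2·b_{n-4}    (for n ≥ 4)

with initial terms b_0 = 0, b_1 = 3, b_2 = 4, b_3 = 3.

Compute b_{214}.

3

b_4 = 1·3 + 3·4 + 2·3 + 2·0 = 1
b_5 = 1·1 + 3·3 + 2·4 + 2·3 = 4
b_6 = 1·4 + 3·1 + 2·3 + 2·4 = 1
b_7 = 1·1 + 3·4 + 2·1 + 2·3 = 1
b_8 = 1·1 + 3·1 + 2·4 + 2·1 = 4
b_9 = 1·4 + 3·1 + 2·1 + 2·4 = 2
Continuing the recurrence:
  b_10 = 3;  b_11 = 4;  b_12 = 0;  b_13 = 2;  b_14 = 1;  b_15 = 0
  b_16 = 2;  b_17 = 3;  b_18 = 1;  b_19 = 4;  b_20 = 2;  b_21 = 2
  b_22 = 3;  b_23 = 1;  b_24 = 3;  b_25 = 1;  b_26 = 3;  b_27 = 4
  b_28 = 1;  b_29 = 1;  b_30 = 3;  b_31 = 1;  b_32 = 4;  b_33 = 0
  b_34 = 0;  b_35 = 0;  b_36 = 3;  b_37 = 3;  b_38 = 2;  b_39 = 2
  b_40 = 0;  b_41 = 1;  b_42 = 4;  b_43 = 1;  b_44 = 0;  b_45 = 3
  b_46 = 3;  b_47 = 4;  b_48 = 4;  b_49 = 3;  b_50 = 4;  b_51 = 4
  b_52 = 0;  b_53 = 1;  b_54 = 2;  b_55 = 3;  b_56 = 1;  b_57 = 1
  b_58 = 4;  b_59 = 0;  b_60 = 1;  b_61 = 1;  b_62 = 2;  b_63 = 2
  b_64 = 2;  b_65 = 4;  b_66 = 3;  b_67 = 3;  b_68 = 4;  b_69 = 2
  b_70 = 1;  b_71 = 1;  b_72 = 1;  b_73 = 0;  b_74 = 2;  b_75 = 1
  b_76 = 4;  b_77 = 1;  b_78 = 4;  b_79 = 2;  b_80 = 4;  b_81 = 0
  b_82 = 4;  b_83 = 1;  b_84 = 1;  b_85 = 2;  b_86 = 0;  b_87 = 0
  b_88 = 1;  b_89 = 0;  b_90 = 3;  b_91 = 0;  b_92 = 1;  b_93 = 2
  b_94 = 1;  b_95 = 4;  b_96 = 3;  b_97 = 1;  b_98 = 0;  b_99 = 2
  b_100 = 0;  b_101 = 3;  b_102 = 2;  b_103 = 0;  b_104 = 2;  b_105 = 2
  b_106 = 2;  b_107 = 2;  b_108 = 1;  b_109 = 0;  b_110 = 1;  b_111 = 2
  b_112 = 2;  b_113 = 0;  b_114 = 2;  b_115 = 0;  b_116 = 0;  b_117 = 4
  b_118 = 3;  b_119 = 0;  b_120 = 2;  b_121 = 1;  b_122 = 3;  b_123 = 0
  b_124 = 0;  b_125 = 3;  b_126 = 4;  b_127 = 3;  b_128 = 1;  b_129 = 4
  b_130 = 1;  b_131 = 1;  b_132 = 4;  b_133 = 2;  b_134 = 3;  b_135 = 4
  b_136 = 0;  b_137 = 2;  b_138 = 1;  b_139 = 0;  b_140 = 2;  b_141 = 3
  b_142 = 1;  b_143 = 4;  b_144 = 2;  b_145 = 2;  b_146 = 3;  b_147 = 1
  b_148 = 3;  b_149 = 1;  b_150 = 3;  b_151 = 4;  b_152 = 1;  b_153 = 1
  b_154 = 3;  b_155 = 1;  b_156 = 4;  b_157 = 0;  b_158 = 0;  b_159 = 0
  b_160 = 3;  b_161 = 3;  b_162 = 2;  b_163 = 2;  b_164 = 0;  b_165 = 1
  b_166 = 4;  b_167 = 1;  b_168 = 0;  b_169 = 3;  b_170 = 3;  b_171 = 4
  b_172 = 4;  b_173 = 3;  b_174 = 4;  b_175 = 4;  b_176 = 0;  b_177 = 1
  b_178 = 2;  b_179 = 3;  b_180 = 1;  b_181 = 1;  b_182 = 4;  b_183 = 0
  b_184 = 1;  b_185 = 1;  b_186 = 2;  b_187 = 2;  b_188 = 2;  b_189 = 4
  b_190 = 3;  b_191 = 3;  b_192 = 4;  b_193 = 2;  b_194 = 1;  b_195 = 1
  b_196 = 1;  b_197 = 0;  b_198 = 2;  b_199 = 1;  b_200 = 4;  b_201 = 1
  b_202 = 4;  b_203 = 2;  b_204 = 4;  b_205 = 0;  b_206 = 4;  b_207 = 1
  b_208 = 1;  b_209 = 2;  b_210 = 0;  b_211 = 0;  b_212 = 1
b_213 = 1·1 + 3·0 + 2·0 + 2·2 = 0
b_214 = 1·0 + 3·1 + 2·0 + 2·0 = 3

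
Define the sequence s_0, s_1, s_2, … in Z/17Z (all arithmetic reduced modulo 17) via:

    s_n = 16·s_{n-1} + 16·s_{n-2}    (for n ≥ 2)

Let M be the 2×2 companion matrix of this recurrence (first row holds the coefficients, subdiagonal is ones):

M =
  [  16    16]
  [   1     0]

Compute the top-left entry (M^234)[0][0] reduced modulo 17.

1

(M^234)[0][0] is the top entry after applying M 234 times to the unit state (1, 0). Equivalently it is h_{235} for the auxiliary sequence (h_n) obeying the same recurrence with h_1 = 1 and h_i = 0 for 0 ≤ i < 1:
h_2 = 16·1 + 16·0 = 16
h_3 = 16·16 + 16·1 = 0
h_4 = 16·0 + 16·16 = 1
(h_3, h_4) = (0, 1) = (h_0, h_1), so the sequence has period 3.
235 ≡ 1 (mod 3), hence h_235 = h_1 = 1.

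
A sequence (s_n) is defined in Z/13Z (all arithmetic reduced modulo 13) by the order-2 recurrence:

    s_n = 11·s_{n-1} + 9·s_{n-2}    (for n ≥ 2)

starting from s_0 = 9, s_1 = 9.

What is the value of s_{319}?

s_2 = 11·9 + 9·9 = 11
s_3 = 11·11 + 9·9 = 7
s_4 = 11·7 + 9·11 = 7
s_5 = 11·7 + 9·7 = 10
s_6 = 11·10 + 9·7 = 4
s_7 = 11·4 + 9·10 = 4
s_8 = 11·4 + 9·4 = 2
s_9 = 11·2 + 9·4 = 6
s_10 = 11·6 + 9·2 = 6
s_11 = 11·6 + 9·6 = 3
s_12 = 11·3 + 9·6 = 9
s_13 = 11·9 + 9·3 = 9
(s_12, s_13) = (9, 9) = (s_0, s_1), so the sequence has period 12.
319 ≡ 7 (mod 12), hence s_319 = s_7 = 4.

4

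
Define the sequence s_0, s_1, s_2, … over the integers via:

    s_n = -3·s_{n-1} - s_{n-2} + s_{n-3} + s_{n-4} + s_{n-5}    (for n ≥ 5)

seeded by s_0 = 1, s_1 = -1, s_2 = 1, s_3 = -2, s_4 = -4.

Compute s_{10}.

-1696

s_5 = -3·-4 + -1·-2 + 1·1 + 1·-1 + 1·1 = 15
s_6 = -3·15 + -1·-4 + 1·-2 + 1·1 + 1·-1 = -43
s_7 = -3·-43 + -1·15 + 1·-4 + 1·-2 + 1·1 = 109
s_8 = -3·109 + -1·-43 + 1·15 + 1·-4 + 1·-2 = -275
s_9 = -3·-275 + -1·109 + 1·-43 + 1·15 + 1·-4 = 684
s_10 = -3·684 + -1·-275 + 1·109 + 1·-43 + 1·15 = -1696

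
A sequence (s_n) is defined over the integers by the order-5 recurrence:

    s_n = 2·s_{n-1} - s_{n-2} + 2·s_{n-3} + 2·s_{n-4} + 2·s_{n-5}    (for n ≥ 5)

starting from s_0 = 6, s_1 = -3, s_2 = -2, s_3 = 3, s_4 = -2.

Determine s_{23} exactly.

-6942317

s_5 = 2·-2 + -1·3 + 2·-2 + 2·-3 + 2·6 = -5
s_6 = 2·-5 + -1·-2 + 2·3 + 2·-2 + 2·-3 = -12
s_7 = 2·-12 + -1·-5 + 2·-2 + 2·3 + 2·-2 = -21
s_8 = 2·-21 + -1·-12 + 2·-5 + 2·-2 + 2·3 = -38
s_9 = 2·-38 + -1·-21 + 2·-12 + 2·-5 + 2·-2 = -93
s_10 = 2·-93 + -1·-38 + 2·-21 + 2·-12 + 2·-5 = -224
s_11 = 2·-224 + -1·-93 + 2·-38 + 2·-21 + 2·-12 = -497
s_12 = 2·-497 + -1·-224 + 2·-93 + 2·-38 + 2·-21 = -1074
s_13 = 2·-1074 + -1·-497 + 2·-224 + 2·-93 + 2·-38 = -2361
s_14 = 2·-2361 + -1·-1074 + 2·-497 + 2·-224 + 2·-93 = -5276
s_15 = 2·-5276 + -1·-2361 + 2·-1074 + 2·-497 + 2·-224 = -11781
s_16 = 2·-11781 + -1·-5276 + 2·-2361 + 2·-1074 + 2·-497 = -26150
s_17 = 2·-26150 + -1·-11781 + 2·-5276 + 2·-2361 + 2·-1074 = -57941
s_18 = 2·-57941 + -1·-26150 + 2·-11781 + 2·-5276 + 2·-2361 = -128568
s_19 = 2·-128568 + -1·-57941 + 2·-26150 + 2·-11781 + 2·-5276 = -285609
s_20 = 2·-285609 + -1·-128568 + 2·-57941 + 2·-26150 + 2·-11781 = -634394
s_21 = 2·-634394 + -1·-285609 + 2·-128568 + 2·-57941 + 2·-26150 = -1408497
s_22 = 2·-1408497 + -1·-634394 + 2·-285609 + 2·-128568 + 2·-57941 = -3126836
s_23 = 2·-3126836 + -1·-1408497 + 2·-634394 + 2·-285609 + 2·-128568 = -6942317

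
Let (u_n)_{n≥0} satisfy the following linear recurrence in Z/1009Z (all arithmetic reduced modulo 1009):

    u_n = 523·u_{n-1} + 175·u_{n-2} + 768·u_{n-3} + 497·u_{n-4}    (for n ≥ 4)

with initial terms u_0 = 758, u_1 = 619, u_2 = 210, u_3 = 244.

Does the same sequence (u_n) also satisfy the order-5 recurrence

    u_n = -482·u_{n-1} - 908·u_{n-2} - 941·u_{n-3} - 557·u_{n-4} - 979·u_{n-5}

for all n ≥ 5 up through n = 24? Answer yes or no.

yes

Terms u_0..u_24: 758, 619, 210, 244, 417, 207, 786, 907, 415, 649, 905, 293, 238, 704, 985, 138, 452, 728, 968, 26, 124, 166, 146, 663, 411
n=5: candidate gives 207, actual u_5 = 207 ✓
n=6: candidate gives 786, actual u_6 = 786 ✓
n=7: candidate gives 907, actual u_7 = 907 ✓
n=8: candidate gives 415, actual u_8 = 415 ✓
n=9: candidate gives 649, actual u_9 = 649 ✓
n=10: candidate gives 905, actual u_10 = 905 ✓
n=11: candidate gives 293, actual u_11 = 293 ✓
n=12: candidate gives 238, actual u_12 = 238 ✓
n=13: candidate gives 704, actual u_13 = 704 ✓
n=14: candidate gives 985, actual u_14 = 985 ✓
n=15: candidate gives 138, actual u_15 = 138 ✓
n=16: candidate gives 452, actual u_16 = 452 ✓
n=17: candidate gives 728, actual u_17 = 728 ✓
n=18: candidate gives 968, actual u_18 = 968 ✓
n=19: candidate gives 26, actual u_19 = 26 ✓
n=20: candidate gives 124, actual u_20 = 124 ✓
n=21: candidate gives 166, actual u_21 = 166 ✓
n=22: candidate gives 146, actual u_22 = 146 ✓
n=23: candidate gives 663, actual u_23 = 663 ✓
n=24: candidate gives 411, actual u_24 = 411 ✓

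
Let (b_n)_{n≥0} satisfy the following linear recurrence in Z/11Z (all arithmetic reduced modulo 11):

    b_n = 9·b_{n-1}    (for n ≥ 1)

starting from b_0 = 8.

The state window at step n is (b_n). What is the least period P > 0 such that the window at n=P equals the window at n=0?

5

n=0: window = (8)
n=1: window = (6)
n=2: window = (10)
n=3: window = (2)
n=4: window = (7)
n=5: window = (8)
window at n=5 equals window at n=0 → period = 5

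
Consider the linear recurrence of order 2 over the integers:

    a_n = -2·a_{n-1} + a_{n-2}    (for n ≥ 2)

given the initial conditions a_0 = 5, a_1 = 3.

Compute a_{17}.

a_2 = -2·3 + 1·5 = -1
a_3 = -2·-1 + 1·3 = 5
a_4 = -2·5 + 1·-1 = -11
a_5 = -2·-11 + 1·5 = 27
a_6 = -2·27 + 1·-11 = -65
a_7 = -2·-65 + 1·27 = 157
a_8 = -2·157 + 1·-65 = -379
a_9 = -2·-379 + 1·157 = 915
a_10 = -2·915 + 1·-379 = -2209
a_11 = -2·-2209 + 1·915 = 5333
a_12 = -2·5333 + 1·-2209 = -12875
a_13 = -2·-12875 + 1·5333 = 31083
a_14 = -2·31083 + 1·-12875 = -75041
a_15 = -2·-75041 + 1·31083 = 181165
a_16 = -2·181165 + 1·-75041 = -437371
a_17 = -2·-437371 + 1·181165 = 1055907

1055907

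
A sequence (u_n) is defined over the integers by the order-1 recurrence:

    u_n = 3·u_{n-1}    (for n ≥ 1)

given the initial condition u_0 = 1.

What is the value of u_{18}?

u_1 = 3·1 = 3
u_2 = 3·3 = 9
u_3 = 3·9 = 27
u_4 = 3·27 = 81
u_5 = 3·81 = 243
u_6 = 3·243 = 729
u_7 = 3·729 = 2187
u_8 = 3·2187 = 6561
u_9 = 3·6561 = 19683
u_10 = 3·19683 = 59049
u_11 = 3·59049 = 177147
u_12 = 3·177147 = 531441
u_13 = 3·531441 = 1594323
u_14 = 3·1594323 = 4782969
u_15 = 3·4782969 = 14348907
u_16 = 3·14348907 = 43046721
u_17 = 3·43046721 = 129140163
u_18 = 3·129140163 = 387420489

387420489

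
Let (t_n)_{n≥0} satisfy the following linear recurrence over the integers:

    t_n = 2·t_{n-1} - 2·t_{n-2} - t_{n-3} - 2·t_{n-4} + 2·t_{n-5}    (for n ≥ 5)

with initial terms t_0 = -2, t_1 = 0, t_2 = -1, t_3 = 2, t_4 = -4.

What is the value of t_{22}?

t_5 = 2·-4 + -2·2 + -1·-1 + -2·0 + 2·-2 = -15
t_6 = 2·-15 + -2·-4 + -1·2 + -2·-1 + 2·0 = -22
t_7 = 2·-22 + -2·-15 + -1·-4 + -2·2 + 2·-1 = -16
t_8 = 2·-16 + -2·-22 + -1·-15 + -2·-4 + 2·2 = 39
t_9 = 2·39 + -2·-16 + -1·-22 + -2·-15 + 2·-4 = 154
t_10 = 2·154 + -2·39 + -1·-16 + -2·-22 + 2·-15 = 260
t_11 = 2·260 + -2·154 + -1·39 + -2·-16 + 2·-22 = 161
t_12 = 2·161 + -2·260 + -1·154 + -2·39 + 2·-16 = -462
t_13 = 2·-462 + -2·161 + -1·260 + -2·154 + 2·39 = -1736
t_14 = 2·-1736 + -2·-462 + -1·161 + -2·260 + 2·154 = -2921
t_15 = 2·-2921 + -2·-1736 + -1·-462 + -2·161 + 2·260 = -1710
t_16 = 2·-1710 + -2·-2921 + -1·-1736 + -2·-462 + 2·161 = 5404
t_17 = 2·5404 + -2·-1710 + -1·-2921 + -2·-1736 + 2·-462 = 19697
t_18 = 2·19697 + -2·5404 + -1·-1710 + -2·-2921 + 2·-1736 = 32666
t_19 = 2·32666 + -2·19697 + -1·5404 + -2·-1710 + 2·-2921 = 18112
t_20 = 2·18112 + -2·32666 + -1·19697 + -2·5404 + 2·-1710 = -63033
t_21 = 2·-63033 + -2·18112 + -1·32666 + -2·19697 + 2·5404 = -223542
t_22 = 2·-223542 + -2·-63033 + -1·18112 + -2·32666 + 2·19697 = -365068

-365068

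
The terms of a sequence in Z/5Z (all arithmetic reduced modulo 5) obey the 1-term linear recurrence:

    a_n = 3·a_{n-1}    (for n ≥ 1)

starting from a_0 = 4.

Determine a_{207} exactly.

a_1 = 3·4 = 2
a_2 = 3·2 = 1
a_3 = 3·1 = 3
a_4 = 3·3 = 4
(a_4) = (4) = (a_0), so the sequence has period 4.
207 ≡ 3 (mod 4), hence a_207 = a_3 = 3.

3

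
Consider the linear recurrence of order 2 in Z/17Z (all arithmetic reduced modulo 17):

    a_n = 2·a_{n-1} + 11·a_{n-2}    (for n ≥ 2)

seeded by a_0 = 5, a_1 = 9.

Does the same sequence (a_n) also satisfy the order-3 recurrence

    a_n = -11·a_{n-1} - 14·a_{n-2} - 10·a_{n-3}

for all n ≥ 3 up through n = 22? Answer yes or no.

yes

Terms a_0..a_22: 5, 9, 5, 7, 1, 11, 16, 0, 6, 12, 5, 6, 16, 13, 15, 3, 1, 1, 13, 3, 13, 8, 6
n=3: candidate gives 7, actual a_3 = 7 ✓
n=4: candidate gives 1, actual a_4 = 1 ✓
n=5: candidate gives 11, actual a_5 = 11 ✓
n=6: candidate gives 16, actual a_6 = 16 ✓
n=7: candidate gives 0, actual a_7 = 0 ✓
n=8: candidate gives 6, actual a_8 = 6 ✓
n=9: candidate gives 12, actual a_9 = 12 ✓
n=10: candidate gives 5, actual a_10 = 5 ✓
n=11: candidate gives 6, actual a_11 = 6 ✓
n=12: candidate gives 16, actual a_12 = 16 ✓
n=13: candidate gives 13, actual a_13 = 13 ✓
n=14: candidate gives 15, actual a_14 = 15 ✓
n=15: candidate gives 3, actual a_15 = 3 ✓
n=16: candidate gives 1, actual a_16 = 1 ✓
n=17: candidate gives 1, actual a_17 = 1 ✓
n=18: candidate gives 13, actual a_18 = 13 ✓
n=19: candidate gives 3, actual a_19 = 3 ✓
n=20: candidate gives 13, actual a_20 = 13 ✓
n=21: candidate gives 8, actual a_21 = 8 ✓
n=22: candidate gives 6, actual a_22 = 6 ✓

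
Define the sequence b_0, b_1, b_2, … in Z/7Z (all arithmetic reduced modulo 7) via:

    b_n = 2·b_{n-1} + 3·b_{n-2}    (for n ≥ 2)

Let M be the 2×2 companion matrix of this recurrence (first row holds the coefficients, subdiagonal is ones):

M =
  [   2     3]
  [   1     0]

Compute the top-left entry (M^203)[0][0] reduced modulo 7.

(M^203)[0][0] is the top entry after applying M 203 times to the unit state (1, 0). Equivalently it is h_{204} for the auxiliary sequence (h_n) obeying the same recurrence with h_1 = 1 and h_i = 0 for 0 ≤ i < 1:
h_2 = 2·1 + 3·0 = 2
h_3 = 2·2 + 3·1 = 0
h_4 = 2·0 + 3·2 = 6
h_5 = 2·6 + 3·0 = 5
h_6 = 2·5 + 3·6 = 0
h_7 = 2·0 + 3·5 = 1
(h_6, h_7) = (0, 1) = (h_0, h_1), so the sequence has period 6.
204 ≡ 0 (mod 6), hence h_204 = h_0 = 0.

0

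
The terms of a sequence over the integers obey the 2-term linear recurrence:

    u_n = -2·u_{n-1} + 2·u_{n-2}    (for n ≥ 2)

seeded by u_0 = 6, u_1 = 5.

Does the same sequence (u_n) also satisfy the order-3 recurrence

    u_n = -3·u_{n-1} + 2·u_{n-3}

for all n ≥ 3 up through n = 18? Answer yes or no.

yes

Terms u_0..u_18: 6, 5, 2, 6, -8, 28, -72, 200, -544, 1488, -4064, 11104, -30336, 82880, -226432, 618624, -1690112, 4617472, -12615168
n=3: candidate gives 6, actual u_3 = 6 ✓
n=4: candidate gives -8, actual u_4 = -8 ✓
n=5: candidate gives 28, actual u_5 = 28 ✓
n=6: candidate gives -72, actual u_6 = -72 ✓
n=7: candidate gives 200, actual u_7 = 200 ✓
n=8: candidate gives -544, actual u_8 = -544 ✓
n=9: candidate gives 1488, actual u_9 = 1488 ✓
n=10: candidate gives -4064, actual u_10 = -4064 ✓
n=11: candidate gives 11104, actual u_11 = 11104 ✓
n=12: candidate gives -30336, actual u_12 = -30336 ✓
n=13: candidate gives 82880, actual u_13 = 82880 ✓
n=14: candidate gives -226432, actual u_14 = -226432 ✓
n=15: candidate gives 618624, actual u_15 = 618624 ✓
n=16: candidate gives -1690112, actual u_16 = -1690112 ✓
n=17: candidate gives 4617472, actual u_17 = 4617472 ✓
n=18: candidate gives -12615168, actual u_18 = -12615168 ✓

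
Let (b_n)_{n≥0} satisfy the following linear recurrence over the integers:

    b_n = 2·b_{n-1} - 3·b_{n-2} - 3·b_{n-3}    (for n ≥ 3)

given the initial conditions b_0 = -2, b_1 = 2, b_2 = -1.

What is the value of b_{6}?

17

b_3 = 2·-1 + -3·2 + -3·-2 = -2
b_4 = 2·-2 + -3·-1 + -3·2 = -7
b_5 = 2·-7 + -3·-2 + -3·-1 = -5
b_6 = 2·-5 + -3·-7 + -3·-2 = 17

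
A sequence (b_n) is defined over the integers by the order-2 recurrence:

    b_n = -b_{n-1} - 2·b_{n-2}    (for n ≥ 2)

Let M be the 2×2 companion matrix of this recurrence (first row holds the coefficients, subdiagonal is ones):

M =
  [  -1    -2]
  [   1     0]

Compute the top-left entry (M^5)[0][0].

-5

(M^5)[0][0] is the top entry after applying M 5 times to the unit state (1, 0). Equivalently it is h_{6} for the auxiliary sequence (h_n) obeying the same recurrence with h_1 = 1 and h_i = 0 for 0 ≤ i < 1:
h_2 = -1·1 + -2·0 = -1
h_3 = -1·-1 + -2·1 = -1
h_4 = -1·-1 + -2·-1 = 3
h_5 = -1·3 + -2·-1 = -1
h_6 = -1·-1 + -2·3 = -5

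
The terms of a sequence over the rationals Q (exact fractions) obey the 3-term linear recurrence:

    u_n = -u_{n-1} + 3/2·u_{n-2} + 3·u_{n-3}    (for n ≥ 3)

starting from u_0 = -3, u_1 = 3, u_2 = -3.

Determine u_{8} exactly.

21/2

u_3 = -1·-3 + 3/2·3 + 3·-3 = -3/2
u_4 = -1·-3/2 + 3/2·-3 + 3·3 = 6
u_5 = -1·6 + 3/2·-3/2 + 3·-3 = -69/4
u_6 = -1·-69/4 + 3/2·6 + 3·-3/2 = 87/4
u_7 = -1·87/4 + 3/2·-69/4 + 3·6 = -237/8
u_8 = -1·-237/8 + 3/2·87/4 + 3·-69/4 = 21/2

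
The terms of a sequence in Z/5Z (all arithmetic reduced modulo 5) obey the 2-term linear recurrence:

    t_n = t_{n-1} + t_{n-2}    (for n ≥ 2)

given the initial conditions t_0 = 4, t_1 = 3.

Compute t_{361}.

3

t_2 = 1·3 + 1·4 = 2
t_3 = 1·2 + 1·3 = 0
t_4 = 1·0 + 1·2 = 2
t_5 = 1·2 + 1·0 = 2
t_6 = 1·2 + 1·2 = 4
t_7 = 1·4 + 1·2 = 1
t_8 = 1·1 + 1·4 = 0
t_9 = 1·0 + 1·1 = 1
t_10 = 1·1 + 1·0 = 1
t_11 = 1·1 + 1·1 = 2
t_12 = 1·2 + 1·1 = 3
t_13 = 1·3 + 1·2 = 0
t_14 = 1·0 + 1·3 = 3
t_15 = 1·3 + 1·0 = 3
t_16 = 1·3 + 1·3 = 1
t_17 = 1·1 + 1·3 = 4
t_18 = 1·4 + 1·1 = 0
t_19 = 1·0 + 1·4 = 4
t_20 = 1·4 + 1·0 = 4
t_21 = 1·4 + 1·4 = 3
(t_20, t_21) = (4, 3) = (t_0, t_1), so the sequence has period 20.
361 ≡ 1 (mod 20), hence t_361 = t_1 = 3.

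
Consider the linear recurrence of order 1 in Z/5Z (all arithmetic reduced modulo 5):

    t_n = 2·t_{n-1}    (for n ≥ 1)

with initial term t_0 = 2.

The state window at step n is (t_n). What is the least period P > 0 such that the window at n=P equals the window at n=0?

n=0: window = (2)
n=1: window = (4)
n=2: window = (3)
n=3: window = (1)
n=4: window = (2)
window at n=4 equals window at n=0 → period = 4

4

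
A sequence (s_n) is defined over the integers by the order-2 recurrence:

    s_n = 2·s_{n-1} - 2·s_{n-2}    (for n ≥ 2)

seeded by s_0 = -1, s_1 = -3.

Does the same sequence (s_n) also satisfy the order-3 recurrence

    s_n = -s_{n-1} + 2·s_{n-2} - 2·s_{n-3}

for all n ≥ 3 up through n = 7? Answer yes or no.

no

Terms s_0..s_7: -1, -3, -4, -2, 4, 12, 16, 8
n=3: candidate gives 0, actual s_3 = -2 ✗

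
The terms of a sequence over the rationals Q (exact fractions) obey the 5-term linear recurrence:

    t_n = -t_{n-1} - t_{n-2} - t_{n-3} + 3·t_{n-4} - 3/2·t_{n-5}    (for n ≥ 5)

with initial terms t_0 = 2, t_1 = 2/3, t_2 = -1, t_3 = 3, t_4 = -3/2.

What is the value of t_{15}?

3221/8

t_5 = -1·-3/2 + -1·3 + -1·-1 + 3·2/3 + -3/2·2 = -3/2
t_6 = -1·-3/2 + -1·-3/2 + -1·3 + 3·-1 + -3/2·2/3 = -4
t_7 = -1·-4 + -1·-3/2 + -1·-3/2 + 3·3 + -3/2·-1 = 35/2
t_8 = -1·35/2 + -1·-4 + -1·-3/2 + 3·-3/2 + -3/2·3 = -21
t_9 = -1·-21 + -1·35/2 + -1·-4 + 3·-3/2 + -3/2·-3/2 = 21/4
t_10 = -1·21/4 + -1·-21 + -1·35/2 + 3·-4 + -3/2·-3/2 = -23/2
t_11 = -1·-23/2 + -1·21/4 + -1·-21 + 3·35/2 + -3/2·-4 = 343/4
t_12 = -1·343/4 + -1·-23/2 + -1·21/4 + 3·-21 + -3/2·35/2 = -675/4
t_13 = -1·-675/4 + -1·343/4 + -1·-23/2 + 3·21/4 + -3/2·-21 = 567/4
t_14 = -1·567/4 + -1·-675/4 + -1·343/4 + 3·-23/2 + -3/2·21/4 = -809/8
t_15 = -1·-809/8 + -1·567/4 + -1·-675/4 + 3·343/4 + -3/2·-23/2 = 3221/8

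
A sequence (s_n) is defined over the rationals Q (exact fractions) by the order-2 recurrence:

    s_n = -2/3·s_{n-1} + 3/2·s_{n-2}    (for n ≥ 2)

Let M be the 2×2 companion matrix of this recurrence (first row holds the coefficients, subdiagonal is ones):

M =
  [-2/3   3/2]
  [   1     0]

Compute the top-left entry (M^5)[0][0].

-3115/486

(M^5)[0][0] is the top entry after applying M 5 times to the unit state (1, 0). Equivalently it is h_{6} for the auxiliary sequence (h_n) obeying the same recurrence with h_1 = 1 and h_i = 0 for 0 ≤ i < 1:
h_2 = -2/3·1 + 3/2·0 = -2/3
h_3 = -2/3·-2/3 + 3/2·1 = 35/18
h_4 = -2/3·35/18 + 3/2·-2/3 = -62/27
h_5 = -2/3·-62/27 + 3/2·35/18 = 1441/324
h_6 = -2/3·1441/324 + 3/2·-62/27 = -3115/486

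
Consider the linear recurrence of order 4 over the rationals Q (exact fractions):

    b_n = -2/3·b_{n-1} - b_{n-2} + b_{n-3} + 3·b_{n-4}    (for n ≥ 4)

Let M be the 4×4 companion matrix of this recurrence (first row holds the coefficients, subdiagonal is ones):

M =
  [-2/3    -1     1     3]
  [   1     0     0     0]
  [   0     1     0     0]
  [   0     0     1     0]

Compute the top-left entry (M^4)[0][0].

(M^4)[0][0] is the top entry after applying M 4 times to the unit state (1, 0, 0, 0). Equivalently it is h_{7} for the auxiliary sequence (h_n) obeying the same recurrence with h_3 = 1 and h_i = 0 for 0 ≤ i < 3:
h_4 = -2/3·1 + -1·0 + 1·0 + 3·0 = -2/3
h_5 = -2/3·-2/3 + -1·1 + 1·0 + 3·0 = -5/9
h_6 = -2/3·-5/9 + -1·-2/3 + 1·1 + 3·0 = 55/27
h_7 = -2/3·55/27 + -1·-5/9 + 1·-2/3 + 3·1 = 124/81

124/81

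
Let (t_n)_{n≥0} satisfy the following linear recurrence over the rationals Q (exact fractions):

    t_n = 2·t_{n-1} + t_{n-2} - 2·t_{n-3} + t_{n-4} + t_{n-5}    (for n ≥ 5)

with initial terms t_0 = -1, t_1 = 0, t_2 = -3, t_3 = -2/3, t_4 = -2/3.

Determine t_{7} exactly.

8

t_5 = 2·-2/3 + 1·-2/3 + -2·-3 + 1·0 + 1·-1 = 3
t_6 = 2·3 + 1·-2/3 + -2·-2/3 + 1·-3 + 1·0 = 11/3
t_7 = 2·11/3 + 1·3 + -2·-2/3 + 1·-2/3 + 1·-3 = 8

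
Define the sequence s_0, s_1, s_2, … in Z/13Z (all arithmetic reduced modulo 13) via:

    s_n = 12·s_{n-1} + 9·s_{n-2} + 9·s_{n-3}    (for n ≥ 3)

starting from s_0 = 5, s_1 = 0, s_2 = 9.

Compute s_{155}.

9

s_3 = 12·9 + 9·0 + 9·5 = 10
s_4 = 12·10 + 9·9 + 9·0 = 6
s_5 = 12·6 + 9·10 + 9·9 = 9
s_6 = 12·9 + 9·6 + 9·10 = 5
s_7 = 12·5 + 9·9 + 9·6 = 0
s_8 = 12·0 + 9·5 + 9·9 = 9
(s_6, s_7, s_8) = (5, 0, 9) = (s_0, s_1, s_2), so the sequence has period 6.
155 ≡ 5 (mod 6), hence s_155 = s_5 = 9.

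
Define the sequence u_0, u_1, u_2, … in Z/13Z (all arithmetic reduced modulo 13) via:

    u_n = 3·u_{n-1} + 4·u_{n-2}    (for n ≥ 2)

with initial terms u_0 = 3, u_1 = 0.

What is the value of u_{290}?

12

u_2 = 3·0 + 4·3 = 12
u_3 = 3·12 + 4·0 = 10
u_4 = 3·10 + 4·12 = 0
u_5 = 3·0 + 4·10 = 1
u_6 = 3·1 + 4·0 = 3
u_7 = 3·3 + 4·1 = 0
(u_6, u_7) = (3, 0) = (u_0, u_1), so the sequence has period 6.
290 ≡ 2 (mod 6), hence u_290 = u_2 = 12.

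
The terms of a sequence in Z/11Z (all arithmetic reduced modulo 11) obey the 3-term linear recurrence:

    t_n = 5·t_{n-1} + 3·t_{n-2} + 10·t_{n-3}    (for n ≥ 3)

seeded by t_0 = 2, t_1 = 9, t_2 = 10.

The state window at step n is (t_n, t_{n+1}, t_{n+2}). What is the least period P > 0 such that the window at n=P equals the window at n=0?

38

n=0: window = (2, 9, 10)
n=1: window = (9, 10, 9)
n=2: window = (10, 9, 0)
n=3: window = (9, 0, 6)
n=4: window = (0, 6, 10)
n=5: window = (6, 10, 2)
n=6: window = (10, 2, 1)
n=7: window = (2, 1, 1)
n=8: window = (1, 1, 6)
n=9: window = (1, 6, 10)
n=10: window = (6, 10, 1)
n=11: window = (10, 1, 7)
n=12: window = (1, 7, 6)
n=13: window = (7, 6, 6)
n=14: window = (6, 6, 8)
n=15: window = (6, 8, 8)
n=16: window = (8, 8, 3)
n=17: window = (8, 3, 9)
n=18: window = (3, 9, 2)
n=19: window = (9, 2, 1)
n=20: window = (2, 1, 2)
n=21: window = (1, 2, 0)
n=22: window = (2, 0, 5)
n=23: window = (0, 5, 1)
n=24: window = (5, 1, 9)
n=25: window = (1, 9, 10)
n=26: window = (9, 10, 10)
n=27: window = (10, 10, 5)
n=28: window = (10, 5, 1)
n=29: window = (5, 1, 10)
n=30: window = (1, 10, 4)
n=31: window = (10, 4, 5)
n=32: window = (4, 5, 5)
n=33: window = (5, 5, 3)
n=34: window = (5, 3, 3)
n=35: window = (3, 3, 8)
n=36: window = (3, 8, 2)
n=37: window = (8, 2, 9)
n=38: window = (2, 9, 10)
window at n=38 equals window at n=0 → period = 38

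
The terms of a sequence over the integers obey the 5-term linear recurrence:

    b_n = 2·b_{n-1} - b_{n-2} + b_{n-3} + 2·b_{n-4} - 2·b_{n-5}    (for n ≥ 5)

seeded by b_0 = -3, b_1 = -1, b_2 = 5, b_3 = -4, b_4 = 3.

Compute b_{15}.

9660

b_5 = 2·3 + -1·-4 + 1·5 + 2·-1 + -2·-3 = 19
b_6 = 2·19 + -1·3 + 1·-4 + 2·5 + -2·-1 = 43
b_7 = 2·43 + -1·19 + 1·3 + 2·-4 + -2·5 = 52
b_8 = 2·52 + -1·43 + 1·19 + 2·3 + -2·-4 = 94
b_9 = 2·94 + -1·52 + 1·43 + 2·19 + -2·3 = 211
b_10 = 2·211 + -1·94 + 1·52 + 2·43 + -2·19 = 428
b_11 = 2·428 + -1·211 + 1·94 + 2·52 + -2·43 = 757
b_12 = 2·757 + -1·428 + 1·211 + 2·94 + -2·52 = 1381
b_13 = 2·1381 + -1·757 + 1·428 + 2·211 + -2·94 = 2667
b_14 = 2·2667 + -1·1381 + 1·757 + 2·428 + -2·211 = 5144
b_15 = 2·5144 + -1·2667 + 1·1381 + 2·757 + -2·428 = 9660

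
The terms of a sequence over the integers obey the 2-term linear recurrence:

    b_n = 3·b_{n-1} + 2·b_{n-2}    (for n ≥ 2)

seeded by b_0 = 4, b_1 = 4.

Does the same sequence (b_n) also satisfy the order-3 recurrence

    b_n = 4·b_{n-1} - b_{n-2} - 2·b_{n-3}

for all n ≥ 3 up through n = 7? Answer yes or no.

Terms b_0..b_7: 4, 4, 20, 68, 244, 868, 3092, 11012
n=3: candidate gives 68, actual b_3 = 68 ✓
n=4: candidate gives 244, actual b_4 = 244 ✓
n=5: candidate gives 868, actual b_5 = 868 ✓
n=6: candidate gives 3092, actual b_6 = 3092 ✓
n=7: candidate gives 11012, actual b_7 = 11012 ✓

yes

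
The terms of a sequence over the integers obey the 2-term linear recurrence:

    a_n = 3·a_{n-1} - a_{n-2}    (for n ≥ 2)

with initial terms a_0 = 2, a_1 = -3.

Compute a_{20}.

-385178803

a_2 = 3·-3 + -1·2 = -11
a_3 = 3·-11 + -1·-3 = -30
a_4 = 3·-30 + -1·-11 = -79
a_5 = 3·-79 + -1·-30 = -207
a_6 = 3·-207 + -1·-79 = -542
a_7 = 3·-542 + -1·-207 = -1419
a_8 = 3·-1419 + -1·-542 = -3715
a_9 = 3·-3715 + -1·-1419 = -9726
a_10 = 3·-9726 + -1·-3715 = -25463
a_11 = 3·-25463 + -1·-9726 = -66663
a_12 = 3·-66663 + -1·-25463 = -174526
a_13 = 3·-174526 + -1·-66663 = -456915
a_14 = 3·-456915 + -1·-174526 = -1196219
a_15 = 3·-1196219 + -1·-456915 = -3131742
a_16 = 3·-3131742 + -1·-1196219 = -8199007
a_17 = 3·-8199007 + -1·-3131742 = -21465279
a_18 = 3·-21465279 + -1·-8199007 = -56196830
a_19 = 3·-56196830 + -1·-21465279 = -147125211
a_20 = 3·-147125211 + -1·-56196830 = -385178803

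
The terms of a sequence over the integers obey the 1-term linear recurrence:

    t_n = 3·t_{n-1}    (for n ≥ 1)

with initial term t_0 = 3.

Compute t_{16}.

129140163

t_1 = 3·3 = 9
t_2 = 3·9 = 27
t_3 = 3·27 = 81
t_4 = 3·81 = 243
t_5 = 3·243 = 729
t_6 = 3·729 = 2187
t_7 = 3·2187 = 6561
t_8 = 3·6561 = 19683
t_9 = 3·19683 = 59049
t_10 = 3·59049 = 177147
t_11 = 3·177147 = 531441
t_12 = 3·531441 = 1594323
t_13 = 3·1594323 = 4782969
t_14 = 3·4782969 = 14348907
t_15 = 3·14348907 = 43046721
t_16 = 3·43046721 = 129140163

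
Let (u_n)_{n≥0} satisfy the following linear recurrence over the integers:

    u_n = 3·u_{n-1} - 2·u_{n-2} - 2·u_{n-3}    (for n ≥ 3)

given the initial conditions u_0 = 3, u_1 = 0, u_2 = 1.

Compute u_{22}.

-1247787

u_3 = 3·1 + -2·0 + -2·3 = -3
u_4 = 3·-3 + -2·1 + -2·0 = -11
u_5 = 3·-11 + -2·-3 + -2·1 = -29
u_6 = 3·-29 + -2·-11 + -2·-3 = -59
u_7 = 3·-59 + -2·-29 + -2·-11 = -97
u_8 = 3·-97 + -2·-59 + -2·-29 = -115
u_9 = 3·-115 + -2·-97 + -2·-59 = -33
u_10 = 3·-33 + -2·-115 + -2·-97 = 325
u_11 = 3·325 + -2·-33 + -2·-115 = 1271
u_12 = 3·1271 + -2·325 + -2·-33 = 3229
u_13 = 3·3229 + -2·1271 + -2·325 = 6495
u_14 = 3·6495 + -2·3229 + -2·1271 = 10485
u_15 = 3·10485 + -2·6495 + -2·3229 = 12007
u_16 = 3·12007 + -2·10485 + -2·6495 = 2061
u_17 = 3·2061 + -2·12007 + -2·10485 = -38801
u_18 = 3·-38801 + -2·2061 + -2·12007 = -144539
u_19 = 3·-144539 + -2·-38801 + -2·2061 = -360137
u_20 = 3·-360137 + -2·-144539 + -2·-38801 = -713731
u_21 = 3·-713731 + -2·-360137 + -2·-144539 = -1131841
u_22 = 3·-1131841 + -2·-713731 + -2·-360137 = -1247787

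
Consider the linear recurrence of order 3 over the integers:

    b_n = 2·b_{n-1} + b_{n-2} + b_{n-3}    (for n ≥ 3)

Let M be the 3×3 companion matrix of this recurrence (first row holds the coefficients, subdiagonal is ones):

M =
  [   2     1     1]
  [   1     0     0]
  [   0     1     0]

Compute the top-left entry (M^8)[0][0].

1388

(M^8)[0][0] is the top entry after applying M 8 times to the unit state (1, 0, 0). Equivalently it is h_{10} for the auxiliary sequence (h_n) obeying the same recurrence with h_2 = 1 and h_i = 0 for 0 ≤ i < 2:
h_3 = 2·1 + 1·0 + 1·0 = 2
h_4 = 2·2 + 1·1 + 1·0 = 5
h_5 = 2·5 + 1·2 + 1·1 = 13
h_6 = 2·13 + 1·5 + 1·2 = 33
h_7 = 2·33 + 1·13 + 1·5 = 84
h_8 = 2·84 + 1·33 + 1·13 = 214
h_9 = 2·214 + 1·84 + 1·33 = 545
h_10 = 2·545 + 1·214 + 1·84 = 1388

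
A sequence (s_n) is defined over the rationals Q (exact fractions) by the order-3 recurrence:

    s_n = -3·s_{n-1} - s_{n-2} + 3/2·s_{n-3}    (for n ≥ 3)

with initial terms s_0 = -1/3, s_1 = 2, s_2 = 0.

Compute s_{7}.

-347/2

s_3 = -3·0 + -1·2 + 3/2·-1/3 = -5/2
s_4 = -3·-5/2 + -1·0 + 3/2·2 = 21/2
s_5 = -3·21/2 + -1·-5/2 + 3/2·0 = -29
s_6 = -3·-29 + -1·21/2 + 3/2·-5/2 = 291/4
s_7 = -3·291/4 + -1·-29 + 3/2·21/2 = -347/2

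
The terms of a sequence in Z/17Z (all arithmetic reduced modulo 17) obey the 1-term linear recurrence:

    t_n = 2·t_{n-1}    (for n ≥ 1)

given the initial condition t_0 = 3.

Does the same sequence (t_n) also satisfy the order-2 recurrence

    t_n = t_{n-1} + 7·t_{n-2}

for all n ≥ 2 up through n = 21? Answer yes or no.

Terms t_0..t_21: 3, 6, 12, 7, 14, 11, 5, 10, 3, 6, 12, 7, 14, 11, 5, 10, 3, 6, 12, 7, 14, 11
n=2: candidate gives 10, actual t_2 = 12 ✗

no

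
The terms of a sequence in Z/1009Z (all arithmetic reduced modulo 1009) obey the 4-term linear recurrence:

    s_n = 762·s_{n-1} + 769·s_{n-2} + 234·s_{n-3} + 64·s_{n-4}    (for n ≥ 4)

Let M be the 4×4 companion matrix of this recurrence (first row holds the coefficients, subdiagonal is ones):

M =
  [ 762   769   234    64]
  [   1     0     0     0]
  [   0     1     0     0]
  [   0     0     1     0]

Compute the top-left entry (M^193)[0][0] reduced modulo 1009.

371

(M^193)[0][0] is the top entry after applying M 193 times to the unit state (1, 0, 0, 0). Equivalently it is h_{196} for the auxiliary sequence (h_n) obeying the same recurrence with h_3 = 1 and h_i = 0 for 0 ≤ i < 3:
h_4 = 762·1 + 769·0 + 234·0 + 64·0 = 762
h_5 = 762·762 + 769·1 + 234·0 + 64·0 = 229
h_6 = 762·229 + 769·762 + 234·1 + 64·0 = 933
h_7 = 762·933 + 769·229 + 234·762 + 64·1 = 924
h_8 = 762·924 + 769·933 + 234·229 + 64·762 = 329
h_9 = 762·329 + 769·924 + 234·933 + 64·229 = 585
Continuing the recurrence:
  h_10 = 5;  h_11 = 541;  h_12 = 921;  h_13 = 127;  h_14 = 630;  h_15 = 481
  h_16 = 275;  h_17 = 435;  h_18 = 618;  h_19 = 537;  h_20 = 880;  h_21 = 769
  h_22 = 173;  h_23 = 889;  h_24 = 388;  h_25 = 464;  h_26 = 271;  h_27 = 670
  h_28 = 751;  h_29 = 72;  h_30 = 316;  h_31 = 184;  h_32 = 128;  h_33 = 758
  h_34 = 720;  h_35 = 812;  h_36 = 883;  h_37 = 766;  h_38 = 442;  h_39 = 891
  h_40 = 409;  h_41 = 38;  h_42 = 84;  h_43 = 773;  h_44 = 552;  h_45 = 906
  h_46 = 517;  h_47 = 995;  h_48 = 585;  h_49 = 494;  h_50 = 473;  h_51 = 494
  h_52 = 236;  h_53 = 761;  h_54 = 143;  h_55 = 49;  h_56 = 450;  h_57 = 625
  h_58 = 403;  h_59 = 155;  h_60 = 694;  h_61 = 350;  h_62 = 762;  h_63 = 1002
  h_64 = 660;  h_65 = 17;  h_66 = 566;  h_67 = 20;  h_68 = 284;  h_69 = 62
  h_70 = 817;  h_71 = 389;  h_72 = 843;  h_73 = 519;  h_74 = 475;  h_75 = 453
  h_76 = 966;  h_77 = 862;  h_78 = 402;  h_79 = 321;  h_80 = 991;  h_81 = 967
  h_82 = 510;  h_83 = 333;  h_84 = 295;  h_85 = 191;  h_86 = 657;  h_87 = 276
  h_88 = 171;  h_89 = 981;  h_90 = 869;  h_91 = 96;  h_92 = 154;  h_93 = 225
  h_94 = 680;  h_95 = 831;  h_96 = 785;  h_97 = 147;  h_98 = 148;  h_99 = 571
  h_100 = 909;  h_101 = 312;  h_102 = 221;  h_103 = 721;  h_104 = 957;  h_105 = 278
  h_106 = 547;  h_107 = 650;  h_108 = 955;  h_109 = 101;  h_110 = 564;  h_111 = 622
  h_112 = 587;  h_113 = 566;  h_114 = 853;  h_115 = 147;  h_116 = 622;  h_117 = 498
  h_118 = 342;  h_119 = 403;  h_120 = 953;  h_121 = 760;  h_122 = 432;  h_123 = 50
  h_124 = 713;  h_125 = 968;  h_126 = 444;  h_127 = 593;  h_128 = 951;  h_129 = 521
  h_130 = 952;  h_131 = 193;  h_132 = 464;  h_133 = 338;  h_134 = 36;  h_135 = 646
  h_136 = 117;  h_137 = 494;  h_138 = 343;  h_139 = 647;  h_140 = 17;  h_141 = 831
  h_142 = 337;  h_143 = 831;  h_144 = 215;  h_145 = 577;  h_146 = 714;  h_147 = 546
  h_148 = 969;  h_149 = 106;  h_150 = 483;  h_151 = 914;  h_152 = 419;  h_153 = 771
  h_154 = 205;  h_155 = 578;  h_156 = 129;  h_157 = 388;  h_158 = 387;  h_159 = 558
  h_160 = 521;  h_161 = 97;  h_162 = 287;  h_163 = 899;  h_164 = 206;  h_165 = 452
  h_166 = 47;  h_167 = 786;  h_168 = 304;  h_169 = 196;  h_170 = 984;  h_171 = 864
  h_172 = 181;  h_173 = 823;  h_174 = 269;  h_175 = 172;  h_176 = 258;  h_177 = 522
  h_178 = 807;  h_179 = 30;  h_180 = 128;  h_181 = 801;  h_182 = 622;  h_183 = 806
  h_184 = 632;  h_185 = 636;  h_186 = 360;  h_187 = 290;  h_188 = 972;  h_189 = 916
  h_190 = 662;  h_191 = 887;  h_192 = 492;  h_193 = 208;  h_194 = 759
h_195 = 762·759 + 769·208 + 234·492 + 64·887 = 88
h_196 = 762·88 + 769·759 + 234·208 + 64·492 = 371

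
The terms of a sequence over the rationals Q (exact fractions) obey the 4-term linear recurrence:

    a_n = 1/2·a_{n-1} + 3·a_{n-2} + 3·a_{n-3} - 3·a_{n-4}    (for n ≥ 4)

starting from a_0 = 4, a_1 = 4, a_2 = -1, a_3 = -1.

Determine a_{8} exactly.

a_4 = 1/2·-1 + 3·-1 + 3·4 + -3·4 = -7/2
a_5 = 1/2·-7/2 + 3·-1 + 3·-1 + -3·4 = -79/4
a_6 = 1/2·-79/4 + 3·-7/2 + 3·-1 + -3·-1 = -163/8
a_7 = 1/2·-163/8 + 3·-79/4 + 3·-7/2 + -3·-1 = -1231/16
a_8 = 1/2·-1231/16 + 3·-163/8 + 3·-79/4 + -3·-7/2 = -4747/32

-4747/32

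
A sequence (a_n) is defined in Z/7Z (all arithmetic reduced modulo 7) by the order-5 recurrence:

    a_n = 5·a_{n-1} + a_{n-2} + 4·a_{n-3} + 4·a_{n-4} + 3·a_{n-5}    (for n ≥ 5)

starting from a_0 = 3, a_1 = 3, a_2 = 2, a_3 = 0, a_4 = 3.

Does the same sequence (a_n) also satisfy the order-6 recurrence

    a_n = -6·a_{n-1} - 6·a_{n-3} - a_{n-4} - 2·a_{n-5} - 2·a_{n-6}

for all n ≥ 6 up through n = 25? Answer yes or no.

Terms a_0..a_25: 3, 3, 2, 0, 3, 2, 2, 2, 4, 5, 2, 3, 3, 2, 6, 6, 2, 1, 5, 6, 2, 4, 6, 4, 5, 5
n=6: candidate gives 2, actual a_6 = 2 ✓
n=7: candidate gives 2, actual a_7 = 2 ✓
n=8: candidate gives 4, actual a_8 = 4 ✓
n=9: candidate gives 5, actual a_9 = 5 ✓
n=10: candidate gives 2, actual a_10 = 2 ✓
n=11: candidate gives 3, actual a_11 = 3 ✓
n=12: candidate gives 3, actual a_12 = 3 ✓
n=13: candidate gives 2, actual a_13 = 2 ✓
n=14: candidate gives 6, actual a_14 = 6 ✓
n=15: candidate gives 6, actual a_15 = 6 ✓
n=16: candidate gives 2, actual a_16 = 2 ✓
n=17: candidate gives 1, actual a_17 = 1 ✓
n=18: candidate gives 5, actual a_18 = 5 ✓
n=19: candidate gives 6, actual a_19 = 6 ✓
n=20: candidate gives 2, actual a_20 = 2 ✓
n=21: candidate gives 4, actual a_21 = 4 ✓
n=22: candidate gives 6, actual a_22 = 6 ✓
n=23: candidate gives 4, actual a_23 = 4 ✓
n=24: candidate gives 5, actual a_24 = 5 ✓
n=25: candidate gives 5, actual a_25 = 5 ✓

yes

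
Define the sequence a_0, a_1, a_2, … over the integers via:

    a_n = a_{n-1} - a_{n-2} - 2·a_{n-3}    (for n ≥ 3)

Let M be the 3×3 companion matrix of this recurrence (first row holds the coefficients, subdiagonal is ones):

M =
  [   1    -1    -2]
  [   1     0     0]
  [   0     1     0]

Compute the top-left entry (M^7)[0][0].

21

(M^7)[0][0] is the top entry after applying M 7 times to the unit state (1, 0, 0). Equivalently it is h_{9} for the auxiliary sequence (h_n) obeying the same recurrence with h_2 = 1 and h_i = 0 for 0 ≤ i < 2:
h_3 = 1·1 + -1·0 + -2·0 = 1
h_4 = 1·1 + -1·1 + -2·0 = 0
h_5 = 1·0 + -1·1 + -2·1 = -3
h_6 = 1·-3 + -1·0 + -2·1 = -5
h_7 = 1·-5 + -1·-3 + -2·0 = -2
h_8 = 1·-2 + -1·-5 + -2·-3 = 9
h_9 = 1·9 + -1·-2 + -2·-5 = 21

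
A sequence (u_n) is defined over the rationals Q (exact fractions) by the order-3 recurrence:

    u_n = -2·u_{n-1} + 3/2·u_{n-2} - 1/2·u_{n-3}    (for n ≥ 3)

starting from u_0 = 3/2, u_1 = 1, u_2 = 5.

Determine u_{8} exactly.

4953/4

u_3 = -2·5 + 3/2·1 + -1/2·3/2 = -37/4
u_4 = -2·-37/4 + 3/2·5 + -1/2·1 = 51/2
u_5 = -2·51/2 + 3/2·-37/4 + -1/2·5 = -539/8
u_6 = -2·-539/8 + 3/2·51/2 + -1/2·-37/4 = 1421/8
u_7 = -2·1421/8 + 3/2·-539/8 + -1/2·51/2 = -7505/16
u_8 = -2·-7505/16 + 3/2·1421/8 + -1/2·-539/8 = 4953/4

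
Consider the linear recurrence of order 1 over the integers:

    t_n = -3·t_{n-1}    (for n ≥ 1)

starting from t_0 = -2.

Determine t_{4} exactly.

-162

t_1 = -3·-2 = 6
t_2 = -3·6 = -18
t_3 = -3·-18 = 54
t_4 = -3·54 = -162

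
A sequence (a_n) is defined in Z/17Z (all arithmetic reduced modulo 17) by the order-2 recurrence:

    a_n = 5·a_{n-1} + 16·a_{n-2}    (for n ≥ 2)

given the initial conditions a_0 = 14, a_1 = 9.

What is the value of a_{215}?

7

a_2 = 5·9 + 16·14 = 14
a_3 = 5·14 + 16·9 = 10
a_4 = 5·10 + 16·14 = 2
a_5 = 5·2 + 16·10 = 0
a_6 = 5·0 + 16·2 = 15
a_7 = 5·15 + 16·0 = 7
a_8 = 5·7 + 16·15 = 3
a_9 = 5·3 + 16·7 = 8
a_10 = 5·8 + 16·3 = 3
a_11 = 5·3 + 16·8 = 7
a_12 = 5·7 + 16·3 = 15
a_13 = 5·15 + 16·7 = 0
a_14 = 5·0 + 16·15 = 2
a_15 = 5·2 + 16·0 = 10
a_16 = 5·10 + 16·2 = 14
a_17 = 5·14 + 16·10 = 9
(a_16, a_17) = (14, 9) = (a_0, a_1), so the sequence has period 16.
215 ≡ 7 (mod 16), hence a_215 = a_7 = 7.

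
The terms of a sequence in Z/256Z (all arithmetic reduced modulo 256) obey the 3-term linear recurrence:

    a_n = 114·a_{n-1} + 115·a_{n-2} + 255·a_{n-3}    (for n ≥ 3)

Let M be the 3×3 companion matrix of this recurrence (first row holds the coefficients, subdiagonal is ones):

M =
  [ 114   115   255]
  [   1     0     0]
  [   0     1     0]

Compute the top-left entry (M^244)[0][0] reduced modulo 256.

96

(M^244)[0][0] is the top entry after applying M 244 times to the unit state (1, 0, 0). Equivalently it is h_{246} for the auxiliary sequence (h_n) obeying the same recurrence with h_2 = 1 and h_i = 0 for 0 ≤ i < 2:
h_3 = 114·1 + 115·0 + 255·0 = 114
h_4 = 114·114 + 115·1 + 255·0 = 55
h_5 = 114·55 + 115·114 + 255·1 = 179
h_6 = 114·179 + 115·55 + 255·114 = 249
h_7 = 114·249 + 115·179 + 255·55 = 20
h_8 = 114·20 + 115·249 + 255·179 = 16
Continuing the recurrence:
  h_9 = 35;  h_10 = 178;  h_11 = 237;  h_12 = 93;  h_13 = 47;  h_14 = 200
  h_15 = 208;  h_16 = 73;  h_17 = 42;  h_18 = 175;  h_19 = 131;  h_20 = 201
  h_21 = 172;  h_22 = 96;  h_23 = 59;  h_24 = 186;  h_25 = 245;  h_26 = 109
  h_27 = 223;  h_28 = 80;  h_29 = 96;  h_30 = 209;  h_31 = 226;  h_32 = 39
  h_33 = 19;  h_34 = 25;  h_35 = 132;  h_36 = 240;  h_37 = 19;  h_38 = 194
  h_39 = 253;  h_40 = 189;  h_41 = 15;  h_42 = 152;  h_43 = 176;  h_44 = 153
  h_45 = 154;  h_46 = 159;  h_47 = 99;  h_48 = 233;  h_49 = 156;  h_50 = 192
  h_51 = 171;  h_52 = 202;  h_53 = 5;  h_54 = 77;  h_55 = 191;  h_56 = 160
  h_57 = 192;  h_58 = 161;  h_59 = 82;  h_60 = 23;  h_61 = 115;  h_62 = 57
  h_63 = 244;  h_64 = 208;  h_65 = 3;  h_66 = 210;  h_67 = 13;  h_68 = 29
  h_69 = 239;  h_70 = 104;  h_71 = 144;  h_72 = 233;  h_73 = 10;  h_74 = 143
  h_75 = 67;  h_76 = 9;  h_77 = 140;  h_78 = 32;  h_79 = 27;  h_80 = 218
  h_81 = 21;  h_82 = 45;  h_83 = 159;  h_84 = 240;  h_85 = 32;  h_86 = 113
  h_87 = 194;  h_88 = 7;  h_89 = 211;  h_90 = 89;  h_91 = 100;  h_92 = 176
  h_93 = 243;  h_94 = 226;  h_95 = 29;  h_96 = 125;  h_97 = 207;  h_98 = 56
  h_99 = 112;  h_100 = 57;  h_101 = 122;  h_102 = 127;  h_103 = 35;  h_104 = 41
  h_105 = 124;  h_106 = 128;  h_107 = 139;  h_108 = 234;  h_109 = 37;  h_110 = 13
  h_111 = 127;  h_112 = 64;  h_113 = 128;  h_114 = 65;  h_115 = 50;  h_116 = 247
  h_117 = 51;  h_118 = 121;  h_119 = 212;  h_120 = 144;  h_121 = 227;  h_122 = 242
  h_123 = 45;  h_124 = 221;  h_125 = 175;  h_126 = 8;  h_127 = 80;  h_128 = 137
  h_129 = 234;  h_130 = 111;  h_131 = 3;  h_132 = 73;  h_133 = 108;  h_134 = 224
  h_135 = 251;  h_136 = 250;  h_137 = 53;  h_138 = 237;  h_139 = 95;  h_140 = 144
  h_141 = 224;  h_142 = 17;  h_143 = 162;  h_144 = 231;  h_145 = 147;  h_146 = 153
  h_147 = 68;  h_148 = 112;  h_149 = 211;  h_150 = 2;  h_151 = 61;  h_152 = 61
  h_153 = 143;  h_154 = 216;  h_155 = 48;  h_156 = 217;  h_157 = 90;  h_158 = 95
  h_159 = 227;  h_160 = 105;  h_161 = 92;  h_162 = 64;  h_163 = 107;  h_164 = 10
  h_165 = 69;  h_166 = 205;  h_167 = 63;  h_168 = 224;  h_169 = 64;  h_170 = 225
  h_171 = 18;  h_172 = 215;  h_173 = 243;  h_174 = 185;  h_175 = 180;  h_176 = 80
  h_177 = 195;  h_178 = 18;  h_179 = 77;  h_180 = 157;  h_181 = 111;  h_182 = 168
  h_183 = 16;  h_184 = 41;  h_185 = 202;  h_186 = 79;  h_187 = 195;  h_188 = 137
  h_189 = 76;  h_190 = 160;  h_191 = 219;  h_192 = 26;  h_193 = 85;  h_194 = 173
  h_195 = 31;  h_196 = 48;  h_197 = 160;  h_198 = 177;  h_199 = 130;  h_200 = 199
  h_201 = 83;  h_202 = 217;  h_203 = 36;  h_204 = 48;  h_205 = 179;  h_206 = 34
  h_207 = 93;  h_208 = 253;  h_209 = 79;  h_210 = 120;  h_211 = 240;  h_212 = 121
  h_213 = 58;  h_214 = 63;  h_215 = 163;  h_216 = 169;  h_217 = 60;  h_218 = 0
  h_219 = 75;  h_220 = 42;  h_221 = 101;  h_222 = 141;  h_223 = 255;  h_224 = 128
  h_225 = 0;  h_226 = 129;  h_227 = 242;  h_228 = 183;  h_229 = 179;  h_230 = 249
  h_231 = 148;  h_232 = 16;  h_233 = 163;  h_234 = 50;  h_235 = 109;  h_236 = 93
  h_237 = 47;  h_238 = 72;  h_239 = 208;  h_240 = 201;  h_241 = 170;  h_242 = 47
  h_243 = 131;  h_244 = 201
h_245 = 114·201 + 115·131 + 255·47 = 44
h_246 = 114·44 + 115·201 + 255·131 = 96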